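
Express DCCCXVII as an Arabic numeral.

DCCCXVII: D=500, C=100, C=100, C=100, X=10, V=5, I=1, I=1
500 + 100 + 100 + 100 + 10 + 5 + 1 + 1 = 817

817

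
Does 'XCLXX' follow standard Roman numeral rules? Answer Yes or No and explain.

'XCLXX': X (position 1) comes before the larger symbol L (position 3) without being directly in front of it as a subtractive pair; apart from IV, IX, XL, XC, CD and CM, symbols must go from largest to smallest

No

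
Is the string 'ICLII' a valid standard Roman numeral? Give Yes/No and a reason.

'ICLII': Invalid subtractive combination: IC

No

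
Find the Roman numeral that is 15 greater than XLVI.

XLVI = 46
46 + 15 = 61

LXI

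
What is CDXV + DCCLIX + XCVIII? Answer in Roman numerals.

CDXV = 415, DCCLIX = 759, XCVIII = 98
415 + 759 = 1174
1174 + 98 = 1272

MCCLXXII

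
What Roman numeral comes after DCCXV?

DCCXV = 715; next is 716

DCCXVI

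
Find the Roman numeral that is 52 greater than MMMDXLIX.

MMMDXLIX = 3549
3549 + 52 = 3601

MMMDCI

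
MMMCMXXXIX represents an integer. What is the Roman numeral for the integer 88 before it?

MMMCMXXXIX = 3939
3939 - 88 = 3851

MMMDCCCLI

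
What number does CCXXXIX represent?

CCXXXIX: C=100, C=100, X=10, X=10, X=10, IX=9
100 + 100 + 10 + 10 + 10 + 9 = 239

239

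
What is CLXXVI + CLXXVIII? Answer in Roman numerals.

CLXXVI = 176
CLXXVIII = 178
176 + 178 = 354

CCCLIV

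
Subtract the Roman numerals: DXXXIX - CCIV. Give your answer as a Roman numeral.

DXXXIX = 539
CCIV = 204
539 - 204 = 335

CCCXXXV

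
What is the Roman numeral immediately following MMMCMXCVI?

MMMCMXCVI = 3996; next is 3997

MMMCMXCVII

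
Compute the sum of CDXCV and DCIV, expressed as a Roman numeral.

CDXCV = 495
DCIV = 604
495 + 604 = 1099

MXCIX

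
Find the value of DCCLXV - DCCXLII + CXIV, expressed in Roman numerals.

DCCLXV = 765, DCCXLII = 742, CXIV = 114
765 - 742 = 23
23 + 114 = 137

CXXXVII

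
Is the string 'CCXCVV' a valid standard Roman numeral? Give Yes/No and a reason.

'CCXCVV': V should not appear more than once

No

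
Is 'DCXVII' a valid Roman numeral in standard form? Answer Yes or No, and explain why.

'DCXVII': Check the rules: uses only the symbols I, V, X, L, C, D, M; no symbol is repeated more than three times in a row; V, L and D each appear at most once; no smaller symbol precedes a larger one (values never increase from left to right). Value: D (500) + C (100) + X (10) + V (5) + I (1) + I (1) = 617. So it is a valid standard Roman numeral.

Yes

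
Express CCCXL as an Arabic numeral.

CCCXL: C=100, C=100, C=100, XL=40
100 + 100 + 100 + 40 = 340

340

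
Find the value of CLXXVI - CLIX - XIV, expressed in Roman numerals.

CLXXVI = 176, CLIX = 159, XIV = 14
176 - 159 = 17
17 - 14 = 3

III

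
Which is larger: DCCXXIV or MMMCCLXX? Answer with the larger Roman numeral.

DCCXXIV = 724
MMMCCLXX = 3270
3270 is larger

MMMCCLXX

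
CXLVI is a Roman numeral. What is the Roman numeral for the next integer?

CXLVI = 146; next is 147

CXLVII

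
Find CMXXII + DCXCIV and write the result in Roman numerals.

CMXXII = 922
DCXCIV = 694
922 + 694 = 1616

MDCXVI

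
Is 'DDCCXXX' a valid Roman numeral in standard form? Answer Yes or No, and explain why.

'DDCCXXX': D should not appear more than once

No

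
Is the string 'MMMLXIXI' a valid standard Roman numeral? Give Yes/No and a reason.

'MMMLXIXI': I cannot come right after the subtractive pair IX: once I is subtracted in IX, the next symbol must be smaller than I

No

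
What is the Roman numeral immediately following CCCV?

CCCV = 305; next is 306

CCCVI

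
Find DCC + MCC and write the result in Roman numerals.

DCC = 700
MCC = 1200
700 + 1200 = 1900

MCM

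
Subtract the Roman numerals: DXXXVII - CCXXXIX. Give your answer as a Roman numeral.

DXXXVII = 537
CCXXXIX = 239
537 - 239 = 298

CCXCVIII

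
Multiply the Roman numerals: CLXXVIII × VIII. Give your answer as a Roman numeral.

CLXXVIII = 178
VIII = 8
178 × 8 = 1424

MCDXXIV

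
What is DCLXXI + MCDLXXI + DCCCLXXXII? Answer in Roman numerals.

DCLXXI = 671, MCDLXXI = 1471, DCCCLXXXII = 882
671 + 1471 = 2142
2142 + 882 = 3024

MMMXXIV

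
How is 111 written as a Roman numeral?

Convert 111 to Roman numerals:
  111 contains 1×100 (C)
  11 contains 1×10 (X)
  1 contains 1×1 (I)

CXI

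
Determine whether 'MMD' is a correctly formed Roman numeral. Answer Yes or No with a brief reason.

'MMD': Check the rules: uses only the symbols I, V, X, L, C, D, M; no symbol is repeated more than three times in a row; V, L and D each appear at most once; no smaller symbol precedes a larger one (values never increase from left to right). Value: M (1000) + M (1000) + D (500) = 2500. So it is a valid standard Roman numeral.

Yes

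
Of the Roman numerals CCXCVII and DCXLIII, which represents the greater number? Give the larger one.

CCXCVII = 297
DCXLIII = 643
643 is larger

DCXLIII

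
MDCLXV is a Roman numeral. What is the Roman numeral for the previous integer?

MDCLXV = 1665, so the previous integer is 1665 - 1 = 1664

MDCLXIV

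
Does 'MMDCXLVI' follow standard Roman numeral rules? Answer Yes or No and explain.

'MMDCXLVI': Check the rules: uses only the symbols I, V, X, L, C, D, M; no symbol is repeated more than three times in a row; V, L and D each appear at most once; the only place a smaller symbol precedes a larger one is the allowed subtractive pair XL, the symbol right after such a pair (if any) is smaller than the pair's first symbol, and otherwise the values never increase from left to right. Value: M (1000) + M (1000) + D (500) + C (100) + XL (40) + V (5) + I (1) = 2646. So it is a valid standard Roman numeral.

Yes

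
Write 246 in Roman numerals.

Convert 246 to Roman numerals:
  246 contains 2×100 (CC)
  46 contains 1×40 (XL)
  6 contains 1×5 (V)
  1 contains 1×1 (I)

CCXLVI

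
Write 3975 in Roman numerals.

Convert 3975 to Roman numerals:
  3975 contains 3×1000 (MMM)
  975 contains 1×900 (CM)
  75 contains 1×50 (L)
  25 contains 2×10 (XX)
  5 contains 1×5 (V)

MMMCMLXXV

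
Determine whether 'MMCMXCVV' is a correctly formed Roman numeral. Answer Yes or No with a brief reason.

'MMCMXCVV': V should not appear more than once

No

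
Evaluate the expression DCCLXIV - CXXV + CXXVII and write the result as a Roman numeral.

DCCLXIV = 764, CXXV = 125, CXXVII = 127
764 - 125 = 639
639 + 127 = 766

DCCLXVI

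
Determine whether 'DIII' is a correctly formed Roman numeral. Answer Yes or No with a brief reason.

'DIII': Check the rules: uses only the symbols I, V, X, L, C, D, M; no symbol is repeated more than three times in a row; V, L and D each appear at most once; no smaller symbol precedes a larger one (values never increase from left to right). Value: D (500) + I (1) + I (1) + I (1) = 503. So it is a valid standard Roman numeral.

Yes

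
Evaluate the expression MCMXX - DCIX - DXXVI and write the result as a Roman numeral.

MCMXX = 1920, DCIX = 609, DXXVI = 526
1920 - 609 = 1311
1311 - 526 = 785

DCCLXXXV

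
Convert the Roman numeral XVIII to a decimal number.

XVIII: X=10, V=5, I=1, I=1, I=1
10 + 5 + 1 + 1 + 1 = 18

18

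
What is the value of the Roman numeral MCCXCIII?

MCCXCIII: M=1000, C=100, C=100, XC=90, I=1, I=1, I=1
1000 + 100 + 100 + 90 + 1 + 1 + 1 = 1293

1293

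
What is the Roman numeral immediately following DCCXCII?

DCCXCII = 792; next is 793

DCCXCIII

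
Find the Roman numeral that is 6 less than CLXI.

CLXI = 161
161 - 6 = 155

CLV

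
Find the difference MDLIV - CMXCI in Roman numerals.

MDLIV = 1554
CMXCI = 991
1554 - 991 = 563

DLXIII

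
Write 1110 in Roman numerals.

Convert 1110 to Roman numerals:
  1110 contains 1×1000 (M)
  110 contains 1×100 (C)
  10 contains 1×10 (X)

MCX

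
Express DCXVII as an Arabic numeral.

DCXVII: D=500, C=100, X=10, V=5, I=1, I=1
500 + 100 + 10 + 5 + 1 + 1 = 617

617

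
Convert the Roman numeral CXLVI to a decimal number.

CXLVI: C=100, XL=40, V=5, I=1
100 + 40 + 5 + 1 = 146

146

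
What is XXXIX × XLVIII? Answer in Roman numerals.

XXXIX = 39
XLVIII = 48
39 × 48 = 1872

MDCCCLXXII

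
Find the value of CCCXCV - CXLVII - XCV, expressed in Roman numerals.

CCCXCV = 395, CXLVII = 147, XCV = 95
395 - 147 = 248
248 - 95 = 153

CLIII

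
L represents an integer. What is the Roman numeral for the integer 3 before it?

L = 50
50 - 3 = 47

XLVII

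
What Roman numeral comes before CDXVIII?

CDXVIII = 418, so the previous integer is 418 - 1 = 417

CDXVII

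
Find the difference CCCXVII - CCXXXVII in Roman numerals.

CCCXVII = 317
CCXXXVII = 237
317 - 237 = 80

LXXX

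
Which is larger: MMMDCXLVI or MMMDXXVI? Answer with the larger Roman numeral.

MMMDCXLVI = 3646
MMMDXXVI = 3526
3646 is larger

MMMDCXLVI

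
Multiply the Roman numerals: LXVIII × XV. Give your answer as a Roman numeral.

LXVIII = 68
XV = 15
68 × 15 = 1020

MXX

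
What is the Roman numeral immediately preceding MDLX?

MDLX = 1560; previous is 1559

MDLIX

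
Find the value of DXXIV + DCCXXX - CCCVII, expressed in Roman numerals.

DXXIV = 524, DCCXXX = 730, CCCVII = 307
524 + 730 = 1254
1254 - 307 = 947

CMXLVII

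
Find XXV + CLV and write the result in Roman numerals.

XXV = 25
CLV = 155
25 + 155 = 180

CLXXX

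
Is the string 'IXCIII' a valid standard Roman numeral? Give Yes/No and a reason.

'IXCIII': I (position 1) comes before the larger symbol C (position 3) without being directly in front of it as a subtractive pair; apart from IV, IX, XL, XC, CD and CM, symbols must go from largest to smallest

No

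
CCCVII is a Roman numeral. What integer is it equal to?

CCCVII: C=100, C=100, C=100, V=5, I=1, I=1
100 + 100 + 100 + 5 + 1 + 1 = 307

307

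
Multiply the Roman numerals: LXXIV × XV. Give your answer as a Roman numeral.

LXXIV = 74
XV = 15
74 × 15 = 1110

MCX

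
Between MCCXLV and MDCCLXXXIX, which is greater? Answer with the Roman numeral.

MCCXLV = 1245
MDCCLXXXIX = 1789
1789 is larger

MDCCLXXXIX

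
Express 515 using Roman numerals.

Convert 515 to Roman numerals:
  515 contains 1×500 (D)
  15 contains 1×10 (X)
  5 contains 1×5 (V)

DXV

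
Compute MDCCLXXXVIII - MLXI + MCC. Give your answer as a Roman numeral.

MDCCLXXXVIII = 1788, MLXI = 1061, MCC = 1200
1788 - 1061 = 727
727 + 1200 = 1927

MCMXXVII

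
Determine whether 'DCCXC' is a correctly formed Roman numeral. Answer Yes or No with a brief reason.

'DCCXC': Check the rules: uses only the symbols I, V, X, L, C, D, M; no symbol is repeated more than three times in a row; V, L and D each appear at most once; the only place a smaller symbol precedes a larger one is the allowed subtractive pair XC, the symbol right after such a pair (if any) is smaller than the pair's first symbol, and otherwise the values never increase from left to right. Value: D (500) + C (100) + C (100) + XC (90) = 790. So it is a valid standard Roman numeral.

Yes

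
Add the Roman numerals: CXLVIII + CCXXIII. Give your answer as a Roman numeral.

CXLVIII = 148
CCXXIII = 223
148 + 223 = 371

CCCLXXI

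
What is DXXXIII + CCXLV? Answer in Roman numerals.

DXXXIII = 533
CCXLV = 245
533 + 245 = 778

DCCLXXVIII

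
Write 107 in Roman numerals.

Convert 107 to Roman numerals:
  107 contains 1×100 (C)
  7 contains 1×5 (V)
  2 contains 2×1 (II)

CVII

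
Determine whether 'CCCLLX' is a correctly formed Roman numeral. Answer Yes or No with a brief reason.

'CCCLLX': L should not appear more than once

No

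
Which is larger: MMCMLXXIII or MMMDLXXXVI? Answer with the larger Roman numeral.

MMCMLXXIII = 2973
MMMDLXXXVI = 3586
3586 is larger

MMMDLXXXVI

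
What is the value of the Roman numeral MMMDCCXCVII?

MMMDCCXCVII: M=1000, M=1000, M=1000, D=500, C=100, C=100, XC=90, V=5, I=1, I=1
1000 + 1000 + 1000 + 500 + 100 + 100 + 90 + 5 + 1 + 1 = 3797

3797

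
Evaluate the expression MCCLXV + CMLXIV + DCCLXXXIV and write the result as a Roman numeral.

MCCLXV = 1265, CMLXIV = 964, DCCLXXXIV = 784
1265 + 964 = 2229
2229 + 784 = 3013

MMMXIII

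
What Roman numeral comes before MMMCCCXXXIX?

MMMCCCXXXIX = 3339, so the previous integer is 3339 - 1 = 3338

MMMCCCXXXVIII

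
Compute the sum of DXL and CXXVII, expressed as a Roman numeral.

DXL = 540
CXXVII = 127
540 + 127 = 667

DCLXVII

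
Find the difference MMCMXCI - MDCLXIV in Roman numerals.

MMCMXCI = 2991
MDCLXIV = 1664
2991 - 1664 = 1327

MCCCXXVII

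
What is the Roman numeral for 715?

Convert 715 to Roman numerals:
  715 contains 1×500 (D)
  215 contains 2×100 (CC)
  15 contains 1×10 (X)
  5 contains 1×5 (V)

DCCXV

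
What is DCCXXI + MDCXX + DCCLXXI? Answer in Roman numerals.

DCCXXI = 721, MDCXX = 1620, DCCLXXI = 771
721 + 1620 = 2341
2341 + 771 = 3112

MMMCXII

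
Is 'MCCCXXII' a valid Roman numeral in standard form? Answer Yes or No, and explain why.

'MCCCXXII': Check the rules: uses only the symbols I, V, X, L, C, D, M; no symbol is repeated more than three times in a row; V, L and D each appear at most once; no smaller symbol precedes a larger one (values never increase from left to right). Value: M (1000) + C (100) + C (100) + C (100) + X (10) + X (10) + I (1) + I (1) = 1322. So it is a valid standard Roman numeral.

Yes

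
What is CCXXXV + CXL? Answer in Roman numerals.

CCXXXV = 235
CXL = 140
235 + 140 = 375

CCCLXXV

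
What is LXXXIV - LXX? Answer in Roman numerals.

LXXXIV = 84
LXX = 70
84 - 70 = 14

XIV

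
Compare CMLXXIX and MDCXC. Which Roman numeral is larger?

CMLXXIX = 979
MDCXC = 1690
1690 is larger

MDCXC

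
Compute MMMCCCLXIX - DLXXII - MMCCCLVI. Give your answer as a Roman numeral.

MMMCCCLXIX = 3369, DLXXII = 572, MMCCCLVI = 2356
3369 - 572 = 2797
2797 - 2356 = 441

CDXLI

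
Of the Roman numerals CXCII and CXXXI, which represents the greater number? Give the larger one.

CXCII = 192
CXXXI = 131
192 is larger

CXCII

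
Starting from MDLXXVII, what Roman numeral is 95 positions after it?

MDLXXVII = 1577
1577 + 95 = 1672

MDCLXXII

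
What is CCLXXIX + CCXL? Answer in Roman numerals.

CCLXXIX = 279
CCXL = 240
279 + 240 = 519

DXIX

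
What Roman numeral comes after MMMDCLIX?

MMMDCLIX = 3659, so the next integer is 3659 + 1 = 3660

MMMDCLX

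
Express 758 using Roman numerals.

Convert 758 to Roman numerals:
  758 contains 1×500 (D)
  258 contains 2×100 (CC)
  58 contains 1×50 (L)
  8 contains 1×5 (V)
  3 contains 3×1 (III)

DCCLVIII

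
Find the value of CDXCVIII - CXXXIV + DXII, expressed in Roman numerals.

CDXCVIII = 498, CXXXIV = 134, DXII = 512
498 - 134 = 364
364 + 512 = 876

DCCCLXXVI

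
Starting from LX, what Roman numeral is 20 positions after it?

LX = 60
60 + 20 = 80

LXXX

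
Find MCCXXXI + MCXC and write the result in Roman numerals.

MCCXXXI = 1231
MCXC = 1190
1231 + 1190 = 2421

MMCDXXI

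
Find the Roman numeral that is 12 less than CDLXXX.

CDLXXX = 480
480 - 12 = 468

CDLXVIII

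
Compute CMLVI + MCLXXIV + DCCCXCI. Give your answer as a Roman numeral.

CMLVI = 956, MCLXXIV = 1174, DCCCXCI = 891
956 + 1174 = 2130
2130 + 891 = 3021

MMMXXI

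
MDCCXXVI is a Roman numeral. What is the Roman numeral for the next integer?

MDCCXXVI = 1726, so the next integer is 1726 + 1 = 1727

MDCCXXVII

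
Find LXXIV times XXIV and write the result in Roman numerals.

LXXIV = 74
XXIV = 24
74 × 24 = 1776

MDCCLXXVI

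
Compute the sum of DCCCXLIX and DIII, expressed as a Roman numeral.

DCCCXLIX = 849
DIII = 503
849 + 503 = 1352

MCCCLII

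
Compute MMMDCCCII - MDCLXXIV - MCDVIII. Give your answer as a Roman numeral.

MMMDCCCII = 3802, MDCLXXIV = 1674, MCDVIII = 1408
3802 - 1674 = 2128
2128 - 1408 = 720

DCCXX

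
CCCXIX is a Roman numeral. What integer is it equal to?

CCCXIX: C=100, C=100, C=100, X=10, IX=9
100 + 100 + 100 + 10 + 9 = 319

319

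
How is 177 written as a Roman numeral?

Convert 177 to Roman numerals:
  177 contains 1×100 (C)
  77 contains 1×50 (L)
  27 contains 2×10 (XX)
  7 contains 1×5 (V)
  2 contains 2×1 (II)

CLXXVII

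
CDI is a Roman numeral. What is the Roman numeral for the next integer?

CDI = 401; next is 402

CDII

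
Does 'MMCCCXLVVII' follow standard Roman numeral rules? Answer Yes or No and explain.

'MMCCCXLVVII': V should not appear more than once

No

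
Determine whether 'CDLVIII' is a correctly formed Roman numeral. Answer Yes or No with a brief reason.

'CDLVIII': Check the rules: uses only the symbols I, V, X, L, C, D, M; no symbol is repeated more than three times in a row; V, L and D each appear at most once; the only place a smaller symbol precedes a larger one is the allowed subtractive pair CD, the symbol right after such a pair (if any) is smaller than the pair's first symbol, and otherwise the values never increase from left to right. Value: CD (400) + L (50) + V (5) + I (1) + I (1) + I (1) = 458. So it is a valid standard Roman numeral.

Yes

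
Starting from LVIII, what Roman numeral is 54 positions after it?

LVIII = 58
58 + 54 = 112

CXII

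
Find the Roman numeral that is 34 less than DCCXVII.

DCCXVII = 717
717 - 34 = 683

DCLXXXIII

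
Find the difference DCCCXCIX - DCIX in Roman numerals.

DCCCXCIX = 899
DCIX = 609
899 - 609 = 290

CCXC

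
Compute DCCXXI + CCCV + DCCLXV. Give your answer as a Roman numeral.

DCCXXI = 721, CCCV = 305, DCCLXV = 765
721 + 305 = 1026
1026 + 765 = 1791

MDCCXCI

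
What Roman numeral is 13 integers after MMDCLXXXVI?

MMDCLXXXVI = 2686
2686 + 13 = 2699

MMDCXCIX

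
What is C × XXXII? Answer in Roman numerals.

C = 100
XXXII = 32
100 × 32 = 3200

MMMCC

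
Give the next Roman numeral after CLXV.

CLXV = 165; next is 166

CLXVI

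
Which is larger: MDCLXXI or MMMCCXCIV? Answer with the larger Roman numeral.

MDCLXXI = 1671
MMMCCXCIV = 3294
3294 is larger

MMMCCXCIV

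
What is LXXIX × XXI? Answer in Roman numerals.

LXXIX = 79
XXI = 21
79 × 21 = 1659

MDCLIX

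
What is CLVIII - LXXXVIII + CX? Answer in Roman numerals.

CLVIII = 158, LXXXVIII = 88, CX = 110
158 - 88 = 70
70 + 110 = 180

CLXXX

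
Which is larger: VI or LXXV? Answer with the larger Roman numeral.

VI = 6
LXXV = 75
75 is larger

LXXV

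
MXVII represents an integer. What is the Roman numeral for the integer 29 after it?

MXVII = 1017
1017 + 29 = 1046

MXLVI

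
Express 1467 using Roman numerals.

Convert 1467 to Roman numerals:
  1467 contains 1×1000 (M)
  467 contains 1×400 (CD)
  67 contains 1×50 (L)
  17 contains 1×10 (X)
  7 contains 1×5 (V)
  2 contains 2×1 (II)

MCDLXVII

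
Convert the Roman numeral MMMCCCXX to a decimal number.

MMMCCCXX: M=1000, M=1000, M=1000, C=100, C=100, C=100, X=10, X=10
1000 + 1000 + 1000 + 100 + 100 + 100 + 10 + 10 = 3320

3320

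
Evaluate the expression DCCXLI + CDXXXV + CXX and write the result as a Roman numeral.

DCCXLI = 741, CDXXXV = 435, CXX = 120
741 + 435 = 1176
1176 + 120 = 1296

MCCXCVI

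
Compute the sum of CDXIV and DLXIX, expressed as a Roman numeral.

CDXIV = 414
DLXIX = 569
414 + 569 = 983

CMLXXXIII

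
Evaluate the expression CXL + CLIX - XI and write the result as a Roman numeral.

CXL = 140, CLIX = 159, XI = 11
140 + 159 = 299
299 - 11 = 288

CCLXXXVIII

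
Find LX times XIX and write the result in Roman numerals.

LX = 60
XIX = 19
60 × 19 = 1140

MCXL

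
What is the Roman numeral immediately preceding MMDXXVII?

MMDXXVII = 2527; previous is 2526

MMDXXVI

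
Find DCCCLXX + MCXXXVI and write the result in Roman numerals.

DCCCLXX = 870
MCXXXVI = 1136
870 + 1136 = 2006

MMVI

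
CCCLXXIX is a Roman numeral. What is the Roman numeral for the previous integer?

CCCLXXIX = 379, so the previous integer is 379 - 1 = 378

CCCLXXVIII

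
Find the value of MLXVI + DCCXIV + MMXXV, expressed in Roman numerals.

MLXVI = 1066, DCCXIV = 714, MMXXV = 2025
1066 + 714 = 1780
1780 + 2025 = 3805

MMMDCCCV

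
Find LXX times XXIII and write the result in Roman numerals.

LXX = 70
XXIII = 23
70 × 23 = 1610

MDCX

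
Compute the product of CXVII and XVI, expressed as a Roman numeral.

CXVII = 117
XVI = 16
117 × 16 = 1872

MDCCCLXXII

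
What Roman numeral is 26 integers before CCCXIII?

CCCXIII = 313
313 - 26 = 287

CCLXXXVII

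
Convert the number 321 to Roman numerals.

Convert 321 to Roman numerals:
  321 contains 3×100 (CCC)
  21 contains 2×10 (XX)
  1 contains 1×1 (I)

CCCXXI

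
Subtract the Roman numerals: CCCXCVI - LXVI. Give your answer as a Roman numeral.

CCCXCVI = 396
LXVI = 66
396 - 66 = 330

CCCXXX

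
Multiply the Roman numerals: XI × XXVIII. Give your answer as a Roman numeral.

XI = 11
XXVIII = 28
11 × 28 = 308

CCCVIII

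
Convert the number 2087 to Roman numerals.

Convert 2087 to Roman numerals:
  2087 contains 2×1000 (MM)
  87 contains 1×50 (L)
  37 contains 3×10 (XXX)
  7 contains 1×5 (V)
  2 contains 2×1 (II)

MMLXXXVII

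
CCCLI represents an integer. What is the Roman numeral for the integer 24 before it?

CCCLI = 351
351 - 24 = 327

CCCXXVII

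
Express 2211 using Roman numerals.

Convert 2211 to Roman numerals:
  2211 contains 2×1000 (MM)
  211 contains 2×100 (CC)
  11 contains 1×10 (X)
  1 contains 1×1 (I)

MMCCXI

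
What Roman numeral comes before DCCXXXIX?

DCCXXXIX = 739; previous is 738

DCCXXXVIII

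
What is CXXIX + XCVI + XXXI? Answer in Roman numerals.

CXXIX = 129, XCVI = 96, XXXI = 31
129 + 96 = 225
225 + 31 = 256

CCLVI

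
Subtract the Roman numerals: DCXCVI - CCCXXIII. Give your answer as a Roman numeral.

DCXCVI = 696
CCCXXIII = 323
696 - 323 = 373

CCCLXXIII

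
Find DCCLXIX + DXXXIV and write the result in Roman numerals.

DCCLXIX = 769
DXXXIV = 534
769 + 534 = 1303

MCCCIII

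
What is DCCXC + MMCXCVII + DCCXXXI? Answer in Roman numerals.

DCCXC = 790, MMCXCVII = 2197, DCCXXXI = 731
790 + 2197 = 2987
2987 + 731 = 3718

MMMDCCXVIII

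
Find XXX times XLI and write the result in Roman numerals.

XXX = 30
XLI = 41
30 × 41 = 1230

MCCXXX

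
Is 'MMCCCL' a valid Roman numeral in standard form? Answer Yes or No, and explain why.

'MMCCCL': Check the rules: uses only the symbols I, V, X, L, C, D, M; no symbol is repeated more than three times in a row; V, L and D each appear at most once; no smaller symbol precedes a larger one (values never increase from left to right). Value: M (1000) + M (1000) + C (100) + C (100) + C (100) + L (50) = 2350. So it is a valid standard Roman numeral.

Yes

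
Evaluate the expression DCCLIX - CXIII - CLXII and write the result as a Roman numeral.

DCCLIX = 759, CXIII = 113, CLXII = 162
759 - 113 = 646
646 - 162 = 484

CDLXXXIV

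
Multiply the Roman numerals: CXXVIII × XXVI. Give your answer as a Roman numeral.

CXXVIII = 128
XXVI = 26
128 × 26 = 3328

MMMCCCXXVIII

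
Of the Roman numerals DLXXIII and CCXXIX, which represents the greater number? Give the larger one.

DLXXIII = 573
CCXXIX = 229
573 is larger

DLXXIII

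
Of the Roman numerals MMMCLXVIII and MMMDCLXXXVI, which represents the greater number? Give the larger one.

MMMCLXVIII = 3168
MMMDCLXXXVI = 3686
3686 is larger

MMMDCLXXXVI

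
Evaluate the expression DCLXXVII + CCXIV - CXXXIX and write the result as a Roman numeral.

DCLXXVII = 677, CCXIV = 214, CXXXIX = 139
677 + 214 = 891
891 - 139 = 752

DCCLII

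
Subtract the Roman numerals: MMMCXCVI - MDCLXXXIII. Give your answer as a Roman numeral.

MMMCXCVI = 3196
MDCLXXXIII = 1683
3196 - 1683 = 1513

MDXIII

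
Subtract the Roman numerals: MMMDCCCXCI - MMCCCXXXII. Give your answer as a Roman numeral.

MMMDCCCXCI = 3891
MMCCCXXXII = 2332
3891 - 2332 = 1559

MDLIX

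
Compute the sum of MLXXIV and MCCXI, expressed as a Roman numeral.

MLXXIV = 1074
MCCXI = 1211
1074 + 1211 = 2285

MMCCLXXXV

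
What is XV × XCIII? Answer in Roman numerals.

XV = 15
XCIII = 93
15 × 93 = 1395

MCCCXCV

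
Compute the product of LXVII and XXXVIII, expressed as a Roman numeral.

LXVII = 67
XXXVIII = 38
67 × 38 = 2546

MMDXLVI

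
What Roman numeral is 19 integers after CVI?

CVI = 106
106 + 19 = 125

CXXV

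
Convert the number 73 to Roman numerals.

Convert 73 to Roman numerals:
  73 contains 1×50 (L)
  23 contains 2×10 (XX)
  3 contains 3×1 (III)

LXXIII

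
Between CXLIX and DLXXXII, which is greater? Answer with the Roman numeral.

CXLIX = 149
DLXXXII = 582
582 is larger

DLXXXII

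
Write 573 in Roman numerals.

Convert 573 to Roman numerals:
  573 contains 1×500 (D)
  73 contains 1×50 (L)
  23 contains 2×10 (XX)
  3 contains 3×1 (III)

DLXXIII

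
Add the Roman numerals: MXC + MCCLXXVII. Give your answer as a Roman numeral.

MXC = 1090
MCCLXXVII = 1277
1090 + 1277 = 2367

MMCCCLXVII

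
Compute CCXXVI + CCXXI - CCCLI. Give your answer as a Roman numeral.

CCXXVI = 226, CCXXI = 221, CCCLI = 351
226 + 221 = 447
447 - 351 = 96

XCVI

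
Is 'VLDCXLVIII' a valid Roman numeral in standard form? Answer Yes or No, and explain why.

'VLDCXLVIII': V should not appear more than once

No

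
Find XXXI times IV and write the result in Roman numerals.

XXXI = 31
IV = 4
31 × 4 = 124

CXXIV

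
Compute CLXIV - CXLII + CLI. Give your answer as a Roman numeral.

CLXIV = 164, CXLII = 142, CLI = 151
164 - 142 = 22
22 + 151 = 173

CLXXIII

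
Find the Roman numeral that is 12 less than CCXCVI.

CCXCVI = 296
296 - 12 = 284

CCLXXXIV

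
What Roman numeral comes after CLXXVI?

CLXXVI = 176, so the next integer is 176 + 1 = 177

CLXXVII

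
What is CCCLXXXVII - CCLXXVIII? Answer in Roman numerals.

CCCLXXXVII = 387
CCLXXVIII = 278
387 - 278 = 109

CIX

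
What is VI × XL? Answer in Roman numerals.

VI = 6
XL = 40
6 × 40 = 240

CCXL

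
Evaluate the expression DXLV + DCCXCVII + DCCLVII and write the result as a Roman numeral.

DXLV = 545, DCCXCVII = 797, DCCLVII = 757
545 + 797 = 1342
1342 + 757 = 2099

MMXCIX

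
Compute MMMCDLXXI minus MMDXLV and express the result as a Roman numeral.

MMMCDLXXI = 3471
MMDXLV = 2545
3471 - 2545 = 926

CMXXVI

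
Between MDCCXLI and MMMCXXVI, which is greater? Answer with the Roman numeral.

MDCCXLI = 1741
MMMCXXVI = 3126
3126 is larger

MMMCXXVI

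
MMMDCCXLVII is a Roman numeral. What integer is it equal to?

MMMDCCXLVII: M=1000, M=1000, M=1000, D=500, C=100, C=100, XL=40, V=5, I=1, I=1
1000 + 1000 + 1000 + 500 + 100 + 100 + 40 + 5 + 1 + 1 = 3747

3747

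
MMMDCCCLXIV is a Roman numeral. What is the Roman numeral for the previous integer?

MMMDCCCLXIV = 3864; previous is 3863

MMMDCCCLXIII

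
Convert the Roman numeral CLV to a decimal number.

CLV: C=100, L=50, V=5
100 + 50 + 5 = 155

155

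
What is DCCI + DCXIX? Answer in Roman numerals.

DCCI = 701
DCXIX = 619
701 + 619 = 1320

MCCCXX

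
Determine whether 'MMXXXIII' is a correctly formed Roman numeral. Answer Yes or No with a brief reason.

'MMXXXIII': Check the rules: uses only the symbols I, V, X, L, C, D, M; no symbol is repeated more than three times in a row; V, L and D each appear at most once; no smaller symbol precedes a larger one (values never increase from left to right). Value: M (1000) + M (1000) + X (10) + X (10) + X (10) + I (1) + I (1) + I (1) = 2033. So it is a valid standard Roman numeral.

Yes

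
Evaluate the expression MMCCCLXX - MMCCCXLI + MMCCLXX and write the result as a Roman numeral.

MMCCCLXX = 2370, MMCCCXLI = 2341, MMCCLXX = 2270
2370 - 2341 = 29
29 + 2270 = 2299

MMCCXCIX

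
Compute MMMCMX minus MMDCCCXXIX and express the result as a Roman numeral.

MMMCMX = 3910
MMDCCCXXIX = 2829
3910 - 2829 = 1081

MLXXXI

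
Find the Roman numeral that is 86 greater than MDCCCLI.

MDCCCLI = 1851
1851 + 86 = 1937

MCMXXXVII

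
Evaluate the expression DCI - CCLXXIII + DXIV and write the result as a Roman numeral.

DCI = 601, CCLXXIII = 273, DXIV = 514
601 - 273 = 328
328 + 514 = 842

DCCCXLII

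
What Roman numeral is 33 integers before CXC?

CXC = 190
190 - 33 = 157

CLVII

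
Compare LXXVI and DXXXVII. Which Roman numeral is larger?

LXXVI = 76
DXXXVII = 537
537 is larger

DXXXVII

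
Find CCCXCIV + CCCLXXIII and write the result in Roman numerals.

CCCXCIV = 394
CCCLXXIII = 373
394 + 373 = 767

DCCLXVII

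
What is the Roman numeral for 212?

Convert 212 to Roman numerals:
  212 contains 2×100 (CC)
  12 contains 1×10 (X)
  2 contains 2×1 (II)

CCXII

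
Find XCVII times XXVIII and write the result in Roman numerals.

XCVII = 97
XXVIII = 28
97 × 28 = 2716

MMDCCXVI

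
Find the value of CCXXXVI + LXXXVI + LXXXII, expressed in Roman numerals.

CCXXXVI = 236, LXXXVI = 86, LXXXII = 82
236 + 86 = 322
322 + 82 = 404

CDIV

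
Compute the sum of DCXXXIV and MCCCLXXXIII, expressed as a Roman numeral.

DCXXXIV = 634
MCCCLXXXIII = 1383
634 + 1383 = 2017

MMXVII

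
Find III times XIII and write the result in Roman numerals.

III = 3
XIII = 13
3 × 13 = 39

XXXIX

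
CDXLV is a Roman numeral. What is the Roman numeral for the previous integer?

CDXLV = 445, so the previous integer is 445 - 1 = 444

CDXLIV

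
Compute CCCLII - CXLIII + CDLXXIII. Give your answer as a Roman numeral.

CCCLII = 352, CXLIII = 143, CDLXXIII = 473
352 - 143 = 209
209 + 473 = 682

DCLXXXII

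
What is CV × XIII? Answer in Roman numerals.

CV = 105
XIII = 13
105 × 13 = 1365

MCCCLXV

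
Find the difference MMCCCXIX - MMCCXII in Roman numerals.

MMCCCXIX = 2319
MMCCXII = 2212
2319 - 2212 = 107

CVII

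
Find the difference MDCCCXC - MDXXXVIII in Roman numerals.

MDCCCXC = 1890
MDXXXVIII = 1538
1890 - 1538 = 352

CCCLII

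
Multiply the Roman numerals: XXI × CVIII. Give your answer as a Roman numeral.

XXI = 21
CVIII = 108
21 × 108 = 2268

MMCCLXVIII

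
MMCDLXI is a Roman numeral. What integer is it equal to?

MMCDLXI: M=1000, M=1000, CD=400, L=50, X=10, I=1
1000 + 1000 + 400 + 50 + 10 + 1 = 2461

2461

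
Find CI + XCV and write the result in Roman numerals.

CI = 101
XCV = 95
101 + 95 = 196

CXCVI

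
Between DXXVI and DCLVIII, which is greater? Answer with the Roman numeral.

DXXVI = 526
DCLVIII = 658
658 is larger

DCLVIII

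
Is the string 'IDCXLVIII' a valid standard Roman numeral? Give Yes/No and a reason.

'IDCXLVIII': Invalid subtractive combination: ID

No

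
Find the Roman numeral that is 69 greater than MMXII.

MMXII = 2012
2012 + 69 = 2081

MMLXXXI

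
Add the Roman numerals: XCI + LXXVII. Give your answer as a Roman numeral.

XCI = 91
LXXVII = 77
91 + 77 = 168

CLXVIII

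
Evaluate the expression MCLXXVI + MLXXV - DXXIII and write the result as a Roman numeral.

MCLXXVI = 1176, MLXXV = 1075, DXXIII = 523
1176 + 1075 = 2251
2251 - 523 = 1728

MDCCXXVIII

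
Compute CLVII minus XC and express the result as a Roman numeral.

CLVII = 157
XC = 90
157 - 90 = 67

LXVII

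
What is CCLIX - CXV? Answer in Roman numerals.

CCLIX = 259
CXV = 115
259 - 115 = 144

CXLIV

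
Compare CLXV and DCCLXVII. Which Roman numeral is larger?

CLXV = 165
DCCLXVII = 767
767 is larger

DCCLXVII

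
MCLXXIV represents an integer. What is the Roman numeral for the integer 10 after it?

MCLXXIV = 1174
1174 + 10 = 1184

MCLXXXIV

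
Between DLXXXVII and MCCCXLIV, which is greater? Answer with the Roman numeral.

DLXXXVII = 587
MCCCXLIV = 1344
1344 is larger

MCCCXLIV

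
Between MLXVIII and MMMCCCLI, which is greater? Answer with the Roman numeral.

MLXVIII = 1068
MMMCCCLI = 3351
3351 is larger

MMMCCCLI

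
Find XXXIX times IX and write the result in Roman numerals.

XXXIX = 39
IX = 9
39 × 9 = 351

CCCLI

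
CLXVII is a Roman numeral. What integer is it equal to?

CLXVII: C=100, L=50, X=10, V=5, I=1, I=1
100 + 50 + 10 + 5 + 1 + 1 = 167

167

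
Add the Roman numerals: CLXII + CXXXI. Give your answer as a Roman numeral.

CLXII = 162
CXXXI = 131
162 + 131 = 293

CCXCIII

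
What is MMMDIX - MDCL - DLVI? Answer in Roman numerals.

MMMDIX = 3509, MDCL = 1650, DLVI = 556
3509 - 1650 = 1859
1859 - 556 = 1303

MCCCIII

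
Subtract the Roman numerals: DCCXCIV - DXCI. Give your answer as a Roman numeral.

DCCXCIV = 794
DXCI = 591
794 - 591 = 203

CCIII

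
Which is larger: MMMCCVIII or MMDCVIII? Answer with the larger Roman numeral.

MMMCCVIII = 3208
MMDCVIII = 2608
3208 is larger

MMMCCVIII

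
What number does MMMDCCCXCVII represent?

MMMDCCCXCVII: M=1000, M=1000, M=1000, D=500, C=100, C=100, C=100, XC=90, V=5, I=1, I=1
1000 + 1000 + 1000 + 500 + 100 + 100 + 100 + 90 + 5 + 1 + 1 = 3897

3897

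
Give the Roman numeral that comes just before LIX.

LIX = 59; previous is 58

LVIII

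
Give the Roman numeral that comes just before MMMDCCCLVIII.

MMMDCCCLVIII = 3858, so the previous integer is 3858 - 1 = 3857

MMMDCCCLVII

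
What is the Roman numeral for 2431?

Convert 2431 to Roman numerals:
  2431 contains 2×1000 (MM)
  431 contains 1×400 (CD)
  31 contains 3×10 (XXX)
  1 contains 1×1 (I)

MMCDXXXI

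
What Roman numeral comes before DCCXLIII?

DCCXLIII = 743, so the previous integer is 743 - 1 = 742

DCCXLII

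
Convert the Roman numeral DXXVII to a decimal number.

DXXVII: D=500, X=10, X=10, V=5, I=1, I=1
500 + 10 + 10 + 5 + 1 + 1 = 527

527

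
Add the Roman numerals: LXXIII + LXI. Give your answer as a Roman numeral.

LXXIII = 73
LXI = 61
73 + 61 = 134

CXXXIV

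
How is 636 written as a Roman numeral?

Convert 636 to Roman numerals:
  636 contains 1×500 (D)
  136 contains 1×100 (C)
  36 contains 3×10 (XXX)
  6 contains 1×5 (V)
  1 contains 1×1 (I)

DCXXXVI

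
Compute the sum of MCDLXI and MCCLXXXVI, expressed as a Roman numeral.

MCDLXI = 1461
MCCLXXXVI = 1286
1461 + 1286 = 2747

MMDCCXLVII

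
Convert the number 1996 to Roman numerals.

Convert 1996 to Roman numerals:
  1996 contains 1×1000 (M)
  996 contains 1×900 (CM)
  96 contains 1×90 (XC)
  6 contains 1×5 (V)
  1 contains 1×1 (I)

MCMXCVI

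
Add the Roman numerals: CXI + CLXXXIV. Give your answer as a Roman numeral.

CXI = 111
CLXXXIV = 184
111 + 184 = 295

CCXCV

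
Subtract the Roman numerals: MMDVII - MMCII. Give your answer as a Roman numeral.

MMDVII = 2507
MMCII = 2102
2507 - 2102 = 405

CDV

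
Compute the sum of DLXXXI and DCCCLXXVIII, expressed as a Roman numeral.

DLXXXI = 581
DCCCLXXVIII = 878
581 + 878 = 1459

MCDLIX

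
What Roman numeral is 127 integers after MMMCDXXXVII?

MMMCDXXXVII = 3437
3437 + 127 = 3564

MMMDLXIV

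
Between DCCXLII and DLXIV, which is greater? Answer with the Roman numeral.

DCCXLII = 742
DLXIV = 564
742 is larger

DCCXLII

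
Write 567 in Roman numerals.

Convert 567 to Roman numerals:
  567 contains 1×500 (D)
  67 contains 1×50 (L)
  17 contains 1×10 (X)
  7 contains 1×5 (V)
  2 contains 2×1 (II)

DLXVII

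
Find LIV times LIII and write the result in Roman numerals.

LIV = 54
LIII = 53
54 × 53 = 2862

MMDCCCLXII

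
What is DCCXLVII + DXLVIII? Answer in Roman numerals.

DCCXLVII = 747
DXLVIII = 548
747 + 548 = 1295

MCCXCV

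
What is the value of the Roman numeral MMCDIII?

MMCDIII: M=1000, M=1000, CD=400, I=1, I=1, I=1
1000 + 1000 + 400 + 1 + 1 + 1 = 2403

2403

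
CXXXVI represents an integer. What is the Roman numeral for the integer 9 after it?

CXXXVI = 136
136 + 9 = 145

CXLV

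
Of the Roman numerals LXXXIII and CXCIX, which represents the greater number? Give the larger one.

LXXXIII = 83
CXCIX = 199
199 is larger

CXCIX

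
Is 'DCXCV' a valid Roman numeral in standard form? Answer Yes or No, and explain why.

'DCXCV': Check the rules: uses only the symbols I, V, X, L, C, D, M; no symbol is repeated more than three times in a row; V, L and D each appear at most once; the only place a smaller symbol precedes a larger one is the allowed subtractive pair XC, the symbol right after such a pair (if any) is smaller than the pair's first symbol, and otherwise the values never increase from left to right. Value: D (500) + C (100) + XC (90) + V (5) = 695. So it is a valid standard Roman numeral.

Yes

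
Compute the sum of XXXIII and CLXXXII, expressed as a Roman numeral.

XXXIII = 33
CLXXXII = 182
33 + 182 = 215

CCXV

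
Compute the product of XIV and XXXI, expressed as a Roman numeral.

XIV = 14
XXXI = 31
14 × 31 = 434

CDXXXIV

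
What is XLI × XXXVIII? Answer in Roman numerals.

XLI = 41
XXXVIII = 38
41 × 38 = 1558

MDLVIII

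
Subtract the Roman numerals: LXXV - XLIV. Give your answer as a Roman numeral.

LXXV = 75
XLIV = 44
75 - 44 = 31

XXXI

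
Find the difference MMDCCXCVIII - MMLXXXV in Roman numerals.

MMDCCXCVIII = 2798
MMLXXXV = 2085
2798 - 2085 = 713

DCCXIII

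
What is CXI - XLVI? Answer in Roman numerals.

CXI = 111
XLVI = 46
111 - 46 = 65

LXV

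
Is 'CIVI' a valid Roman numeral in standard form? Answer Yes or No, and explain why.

'CIVI': I cannot come right after the subtractive pair IV: once I is subtracted in IV, the next symbol must be smaller than I

No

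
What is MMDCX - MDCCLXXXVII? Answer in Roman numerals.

MMDCX = 2610
MDCCLXXXVII = 1787
2610 - 1787 = 823

DCCCXXIII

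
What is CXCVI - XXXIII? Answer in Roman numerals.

CXCVI = 196
XXXIII = 33
196 - 33 = 163

CLXIII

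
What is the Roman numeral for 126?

Convert 126 to Roman numerals:
  126 contains 1×100 (C)
  26 contains 2×10 (XX)
  6 contains 1×5 (V)
  1 contains 1×1 (I)

CXXVI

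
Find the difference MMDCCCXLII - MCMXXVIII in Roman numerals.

MMDCCCXLII = 2842
MCMXXVIII = 1928
2842 - 1928 = 914

CMXIV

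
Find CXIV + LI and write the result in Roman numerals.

CXIV = 114
LI = 51
114 + 51 = 165

CLXV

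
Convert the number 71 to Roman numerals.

Convert 71 to Roman numerals:
  71 contains 1×50 (L)
  21 contains 2×10 (XX)
  1 contains 1×1 (I)

LXXI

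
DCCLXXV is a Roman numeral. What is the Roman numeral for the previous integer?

DCCLXXV = 775; previous is 774

DCCLXXIV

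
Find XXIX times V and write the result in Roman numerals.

XXIX = 29
V = 5
29 × 5 = 145

CXLV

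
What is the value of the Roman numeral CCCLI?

CCCLI: C=100, C=100, C=100, L=50, I=1
100 + 100 + 100 + 50 + 1 = 351

351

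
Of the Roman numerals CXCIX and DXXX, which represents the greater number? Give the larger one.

CXCIX = 199
DXXX = 530
530 is larger

DXXX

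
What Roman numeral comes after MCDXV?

MCDXV = 1415; next is 1416

MCDXVI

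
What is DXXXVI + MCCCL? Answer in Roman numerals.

DXXXVI = 536
MCCCL = 1350
536 + 1350 = 1886

MDCCCLXXXVI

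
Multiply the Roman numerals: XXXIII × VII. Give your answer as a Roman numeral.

XXXIII = 33
VII = 7
33 × 7 = 231

CCXXXI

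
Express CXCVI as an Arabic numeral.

CXCVI: C=100, XC=90, V=5, I=1
100 + 90 + 5 + 1 = 196

196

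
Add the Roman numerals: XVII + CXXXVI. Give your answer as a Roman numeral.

XVII = 17
CXXXVI = 136
17 + 136 = 153

CLIII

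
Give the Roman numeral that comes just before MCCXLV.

MCCXLV = 1245, so the previous integer is 1245 - 1 = 1244

MCCXLIV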